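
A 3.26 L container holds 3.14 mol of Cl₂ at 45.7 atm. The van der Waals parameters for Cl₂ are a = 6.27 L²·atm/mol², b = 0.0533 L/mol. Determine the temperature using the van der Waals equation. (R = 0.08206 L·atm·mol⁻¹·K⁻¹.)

T = (P + a n²/V²)(V − nb)/(nR)
P + a n²/V² = 45.7 + (6.27)(3.14)²/(3.26)² = 51.517 atm
V − nb = 3.26 − (3.14)(0.0533) = 3.0926 L
T = (51.517)(3.0926)/((3.14)(0.08206)) = 618.3 K

T ≈ 618.3 K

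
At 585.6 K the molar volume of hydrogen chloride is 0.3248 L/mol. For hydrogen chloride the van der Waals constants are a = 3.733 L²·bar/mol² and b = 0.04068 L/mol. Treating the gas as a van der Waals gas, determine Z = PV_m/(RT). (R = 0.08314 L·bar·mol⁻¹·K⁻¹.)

Z ≈ 0.9071

P = RT/(V_m − b) − a/V_m² = (0.08314)(585.6)/(0.3248 − 0.04068) − 3.733/(0.3248)²
  = 48.687/0.28412 − 35.386 = 171.36 − 35.386 = 135.97 bar
Z = PV_m/(RT) = (135.97)(0.3248)/((0.08314)(585.6)) = 44.163/48.687 = 0.9071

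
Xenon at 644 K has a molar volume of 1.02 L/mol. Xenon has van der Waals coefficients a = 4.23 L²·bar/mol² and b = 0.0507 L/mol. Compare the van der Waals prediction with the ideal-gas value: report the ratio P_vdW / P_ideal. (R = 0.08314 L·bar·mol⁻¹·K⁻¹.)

Ideal: P_ideal = RT/V_m = (0.08314)(644)/1.02 = 52.4923 bar
vdW: P = RT/(V_m − b) − a/V_m² = 53.5422/0.969300 − 4.23/1.04040 = 55.2380 − 4.06574 = 51.1723 bar
Ratio = 51.1723/52.4923 = 0.9749

P_vdW / P_ideal ≈ 0.9749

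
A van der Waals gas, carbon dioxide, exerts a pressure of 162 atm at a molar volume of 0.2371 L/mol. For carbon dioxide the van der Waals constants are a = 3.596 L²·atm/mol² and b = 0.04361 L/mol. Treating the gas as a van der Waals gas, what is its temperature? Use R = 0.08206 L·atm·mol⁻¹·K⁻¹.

T ≈ 532.8 K

T = (P + a/V_m²)(V_m − b)/R
P + a/V_m² = 162 + 3.596/(0.2371)² = 225.97 atm
V_m − b = 0.2371 − 0.04361 = 0.19349 L/mol
T = (225.97)(0.19349)/0.08206 = 532.8 K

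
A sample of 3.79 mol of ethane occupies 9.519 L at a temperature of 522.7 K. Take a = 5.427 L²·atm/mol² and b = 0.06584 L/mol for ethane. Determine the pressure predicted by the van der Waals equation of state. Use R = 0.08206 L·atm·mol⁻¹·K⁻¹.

P = nRT/(V − nb) − a n²/V²
nRT/(V − nb) = (3.79)(0.08206)(522.7)/(9.519 − 3.79×0.06584) = 162.56/9.2695 = 17.537 atm
a n²/V² = (5.427)(3.79)²/(9.519)² = 0.86031 atm
P = 17.537 − 0.86031 = 16.68 atm

P ≈ 16.68 atm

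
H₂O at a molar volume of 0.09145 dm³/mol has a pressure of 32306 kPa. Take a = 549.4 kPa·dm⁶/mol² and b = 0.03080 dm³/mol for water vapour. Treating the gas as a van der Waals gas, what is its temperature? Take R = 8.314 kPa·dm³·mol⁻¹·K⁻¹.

T = (P + a/V_m²)(V_m − b)/R
P + a/V_m² = 32306 + 549.4/(0.09145)² = 97999 kPa
V_m − b = 0.09145 − 0.03080 = 0.060650 dm³/mol
T = (97999)(0.060650)/8.314 = 714.9 K

T ≈ 714.9 K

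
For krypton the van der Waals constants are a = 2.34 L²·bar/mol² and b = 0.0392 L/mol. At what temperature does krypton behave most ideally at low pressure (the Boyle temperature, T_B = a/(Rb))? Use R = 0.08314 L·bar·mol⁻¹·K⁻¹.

T_B ≈ 718.0 K

For a van der Waals gas the second virial coefficient B₂ = b − a/(RT) vanishes at T_B = a/(Rb).
T_B = 2.34/(0.08314×0.0392) = 2.34/0.0032591 = 718.0 K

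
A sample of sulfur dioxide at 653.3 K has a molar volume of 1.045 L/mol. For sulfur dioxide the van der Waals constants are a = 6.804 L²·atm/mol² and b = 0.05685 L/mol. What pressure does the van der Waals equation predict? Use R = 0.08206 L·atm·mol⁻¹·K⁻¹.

P ≈ 48.02 atm

P = RT/(V_m − b) − a/V_m²
RT/(V_m − b) = (0.08206)(653.3)/(1.045 − 0.05685) = 53.610/0.98815 = 54.253 atm
a/V_m² = 6.804/(1.045)² = 6.2306 atm
P = 54.253 − 6.2306 = 48.02 atm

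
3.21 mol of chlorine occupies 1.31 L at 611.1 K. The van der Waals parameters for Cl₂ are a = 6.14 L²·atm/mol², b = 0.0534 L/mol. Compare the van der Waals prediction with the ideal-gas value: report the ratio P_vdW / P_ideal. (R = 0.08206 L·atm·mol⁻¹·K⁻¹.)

Ideal: P_ideal = nRT/V = (3.21)(0.08206)(611.1)/1.31 = 122.879 atm
vdW: P = nRT/(V − nb) − a n²/V² = 160.971/1.13859 − 63.2672/1.71610 = 141.377 − 36.8668 = 104.510 atm
Ratio = 104.510/122.879 = 0.8505

P_vdW / P_ideal ≈ 0.8505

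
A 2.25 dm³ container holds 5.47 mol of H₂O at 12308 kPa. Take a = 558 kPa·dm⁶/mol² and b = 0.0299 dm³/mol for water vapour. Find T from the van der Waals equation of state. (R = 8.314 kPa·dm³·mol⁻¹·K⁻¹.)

T = (P + a n²/V²)(V − nb)/(nR)
P + a n²/V² = 12308 + (558)(5.47)²/(2.25)² = 15606 kPa
V − nb = 2.25 − (5.47)(0.0299) = 2.0864 dm³
T = (15606)(2.0864)/((5.47)(8.314)) = 716.0 K

T ≈ 716.0 K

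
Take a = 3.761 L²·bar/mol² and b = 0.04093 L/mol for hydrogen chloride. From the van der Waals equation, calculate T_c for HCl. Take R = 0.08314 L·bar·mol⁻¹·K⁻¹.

T_c ≈ 327.5 K

For a van der Waals gas, T_c = 8a/(27Rb).
T_c = 8×3.761/(27×0.08314×0.04093) = 30.088/0.091879 = 327.5 K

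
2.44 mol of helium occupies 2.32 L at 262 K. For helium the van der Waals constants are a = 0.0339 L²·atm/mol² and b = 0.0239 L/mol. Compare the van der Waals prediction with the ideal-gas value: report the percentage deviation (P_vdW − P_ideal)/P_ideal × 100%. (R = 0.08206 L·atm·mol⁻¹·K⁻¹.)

Ideal: P_ideal = nRT/V = (2.44)(0.08206)(262)/2.32 = 22.6118 atm
vdW: P = nRT/(V − nb) − a n²/V² = 52.4593/2.26168 − 0.201827/5.38240 = 23.1948 − 0.0374976 = 23.1573 atm
% deviation = (23.1573 − 22.6118)/22.6118 × 100% = 2.41%

2.41 %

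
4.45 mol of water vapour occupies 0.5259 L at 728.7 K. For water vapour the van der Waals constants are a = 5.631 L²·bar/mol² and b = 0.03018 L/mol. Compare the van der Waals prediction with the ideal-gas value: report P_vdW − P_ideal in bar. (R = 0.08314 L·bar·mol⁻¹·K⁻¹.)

Ideal: P_ideal = nRT/V = (4.45)(0.08314)(728.7)/0.5259 = 512.644 bar
vdW: P = nRT/(V − nb) − a n²/V² = 269.599/0.391599 − 111.508/0.276571 = 688.457 − 403.180 = 285.277 bar
ΔP = 285.277 − 512.644 = -227.4 bar

ΔP ≈ -227.4 bar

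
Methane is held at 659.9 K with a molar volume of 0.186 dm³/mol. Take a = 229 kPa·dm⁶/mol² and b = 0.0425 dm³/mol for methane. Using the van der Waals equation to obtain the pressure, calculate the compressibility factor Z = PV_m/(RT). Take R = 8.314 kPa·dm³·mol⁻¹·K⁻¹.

Z ≈ 1.072

P = RT/(V_m − b) − a/V_m² = (8.314)(659.9)/(0.186 − 0.0425) − 229/(0.186)²
  = 5486.4/0.14350 − 6619.3 = 38233 − 6619.3 = 31614 kPa
Z = PV_m/(RT) = (31614)(0.186)/((8.314)(659.9)) = 5880.2/5486.4 = 1.072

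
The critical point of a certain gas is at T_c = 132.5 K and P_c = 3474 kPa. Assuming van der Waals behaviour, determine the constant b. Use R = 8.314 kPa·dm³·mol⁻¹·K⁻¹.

From T_c = 8a/(27Rb) and P_c = a/(27b²): b = R T_c/(8 P_c).
b = (8.314)(132.5)/(8×3474) = 1101.6/27792 = 0.03964 dm³/mol

b ≈ 0.03964 dm³/mol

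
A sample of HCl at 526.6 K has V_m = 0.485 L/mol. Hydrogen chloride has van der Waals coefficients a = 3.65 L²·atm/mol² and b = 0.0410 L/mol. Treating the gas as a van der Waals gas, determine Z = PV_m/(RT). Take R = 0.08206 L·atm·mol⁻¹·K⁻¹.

P = RT/(V_m − b) − a/V_m² = (0.08206)(526.6)/(0.485 − 0.0410) − 3.65/(0.485)²
  = 43.213/0.44400 − 15.517 = 97.327 − 15.517 = 81.810 atm
Z = PV_m/(RT) = (81.810)(0.485)/((0.08206)(526.6)) = 39.678/43.213 = 0.9182

Z ≈ 0.9182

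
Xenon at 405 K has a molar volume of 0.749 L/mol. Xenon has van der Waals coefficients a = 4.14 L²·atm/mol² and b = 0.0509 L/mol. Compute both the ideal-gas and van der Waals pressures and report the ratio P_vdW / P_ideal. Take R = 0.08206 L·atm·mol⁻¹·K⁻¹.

Ideal: P_ideal = RT/V_m = (0.08206)(405)/0.749 = 44.3716 atm
vdW: P = RT/(V_m − b) − a/V_m² = 33.2343/0.698100 − 4.14/0.561001 = 47.6068 − 7.37967 = 40.2271 atm
Ratio = 40.2271/44.3716 = 0.9066

P_vdW / P_ideal ≈ 0.9066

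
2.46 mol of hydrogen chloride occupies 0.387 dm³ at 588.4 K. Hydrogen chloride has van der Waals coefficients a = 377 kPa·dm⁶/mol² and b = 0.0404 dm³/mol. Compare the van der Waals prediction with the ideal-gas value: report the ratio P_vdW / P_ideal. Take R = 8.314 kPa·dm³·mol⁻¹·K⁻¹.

P_vdW / P_ideal ≈ 0.8557

Ideal: P_ideal = nRT/V = (2.46)(8.314)(588.4)/0.387 = 31096.2 kPa
vdW: P = nRT/(V − nb) − a n²/V² = 12034.2/0.287616 − 2281.45/0.149769 = 41841.2 − 15233.1 = 26608.1 kPa
Ratio = 26608.1/31096.2 = 0.8557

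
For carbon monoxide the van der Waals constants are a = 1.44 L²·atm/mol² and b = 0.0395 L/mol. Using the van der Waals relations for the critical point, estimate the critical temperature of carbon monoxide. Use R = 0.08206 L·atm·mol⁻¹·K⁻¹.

For a van der Waals gas, T_c = 8a/(27Rb).
T_c = 8×1.44/(27×0.08206×0.0395) = 11.520/0.087517 = 131.6 K

T_c ≈ 131.6 K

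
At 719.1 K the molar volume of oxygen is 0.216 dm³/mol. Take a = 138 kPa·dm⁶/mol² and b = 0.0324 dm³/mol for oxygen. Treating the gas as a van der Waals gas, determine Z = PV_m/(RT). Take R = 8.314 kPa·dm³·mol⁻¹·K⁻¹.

P = RT/(V_m − b) − a/V_m² = (8.314)(719.1)/(0.216 − 0.0324) − 138/(0.216)²
  = 5978.6/0.18360 − 2957.8 = 32563 − 2957.8 = 29605 kPa
Z = PV_m/(RT) = (29605)(0.216)/((8.314)(719.1)) = 6394.7/5978.6 = 1.070

Z ≈ 1.070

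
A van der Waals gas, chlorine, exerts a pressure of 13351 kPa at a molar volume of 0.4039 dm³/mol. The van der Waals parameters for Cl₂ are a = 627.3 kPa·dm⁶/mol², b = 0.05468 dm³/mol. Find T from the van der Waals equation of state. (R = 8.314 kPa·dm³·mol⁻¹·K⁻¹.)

T = (P + a/V_m²)(V_m − b)/R
P + a/V_m² = 13351 + 627.3/(0.4039)² = 17196 kPa
V_m − b = 0.4039 − 0.05468 = 0.34922 dm³/mol
T = (17196)(0.34922)/8.314 = 722.3 K

T ≈ 722.3 K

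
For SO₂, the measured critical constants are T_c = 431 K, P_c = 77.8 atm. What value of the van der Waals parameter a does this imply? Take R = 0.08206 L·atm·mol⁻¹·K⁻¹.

From T_c = 8a/(27Rb) and P_c = a/(27b²): a = 27 R² T_c²/(64 P_c).
a = 27×(0.08206)²×(431)²/(64×77.8) = 33774/4979.2 = 6.783 L²·atm/mol²

a ≈ 6.783 L²·atm/mol²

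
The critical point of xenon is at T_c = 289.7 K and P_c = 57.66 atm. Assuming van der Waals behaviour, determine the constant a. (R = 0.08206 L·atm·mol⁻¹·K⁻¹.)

From T_c = 8a/(27Rb) and P_c = a/(27b²): a = 27 R² T_c²/(64 P_c).
a = 27×(0.08206)²×(289.7)²/(64×57.66) = 15259/3690.2 = 4.135 L²·atm/mol²

a ≈ 4.135 L²·atm/mol²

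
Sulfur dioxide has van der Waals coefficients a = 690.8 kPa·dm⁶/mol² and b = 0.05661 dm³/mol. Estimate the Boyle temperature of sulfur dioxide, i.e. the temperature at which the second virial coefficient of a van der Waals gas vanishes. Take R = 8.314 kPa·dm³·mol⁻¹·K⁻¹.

T_B ≈ 1468 K

For a van der Waals gas the second virial coefficient B₂ = b − a/(RT) vanishes at T_B = a/(Rb).
T_B = 690.8/(8.314×0.05661) = 690.8/0.47066 = 1468 K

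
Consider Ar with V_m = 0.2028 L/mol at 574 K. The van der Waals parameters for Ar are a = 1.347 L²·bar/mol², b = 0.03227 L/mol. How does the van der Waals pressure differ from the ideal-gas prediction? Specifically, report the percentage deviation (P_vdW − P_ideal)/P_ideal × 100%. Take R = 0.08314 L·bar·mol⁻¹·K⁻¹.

Ideal: P_ideal = RT/V_m = (0.08314)(574)/0.2028 = 235.317 bar
vdW: P = RT/(V_m − b) − a/V_m² = 47.7224/0.170530 − 1.347/0.0411278 = 279.848 − 32.7516 = 247.096 bar
% deviation = (247.096 − 235.317)/235.317 × 100% = 5.01%

5.01 %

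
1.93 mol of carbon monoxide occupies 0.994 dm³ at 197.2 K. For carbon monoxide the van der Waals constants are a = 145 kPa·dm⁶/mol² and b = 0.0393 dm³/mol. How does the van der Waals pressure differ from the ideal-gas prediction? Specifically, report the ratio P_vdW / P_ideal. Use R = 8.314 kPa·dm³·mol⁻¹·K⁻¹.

Ideal: P_ideal = nRT/V = (1.93)(8.314)(197.2)/0.994 = 3183.38 kPa
vdW: P = nRT/(V − nb) − a n²/V² = 3164.28/0.918151 − 540.111/0.988036 = 3446.36 − 546.651 = 2899.71 kPa
Ratio = 2899.71/3183.38 = 0.9109

P_vdW / P_ideal ≈ 0.9109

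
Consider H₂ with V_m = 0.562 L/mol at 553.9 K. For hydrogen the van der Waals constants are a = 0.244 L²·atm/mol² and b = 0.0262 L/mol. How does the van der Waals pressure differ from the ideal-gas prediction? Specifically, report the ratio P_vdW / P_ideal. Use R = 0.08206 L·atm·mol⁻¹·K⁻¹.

Ideal: P_ideal = RT/V_m = (0.08206)(553.9)/0.562 = 80.8773 atm
vdW: P = RT/(V_m − b) − a/V_m² = 45.4530/0.535800 − 0.244/0.315844 = 84.8320 − 0.772533 = 84.0595 atm
Ratio = 84.0595/80.8773 = 1.039

P_vdW / P_ideal ≈ 1.039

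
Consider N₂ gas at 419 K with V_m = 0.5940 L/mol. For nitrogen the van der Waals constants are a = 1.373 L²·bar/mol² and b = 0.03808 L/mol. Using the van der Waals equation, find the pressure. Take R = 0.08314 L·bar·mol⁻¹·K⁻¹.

P ≈ 58.77 bar

P = RT/(V_m − b) − a/V_m²
RT/(V_m − b) = (0.08314)(419)/(0.5940 − 0.03808) = 34.836/0.55592 = 62.664 bar
a/V_m² = 1.373/(0.5940)² = 3.8913 bar
P = 62.664 − 3.8913 = 58.77 bar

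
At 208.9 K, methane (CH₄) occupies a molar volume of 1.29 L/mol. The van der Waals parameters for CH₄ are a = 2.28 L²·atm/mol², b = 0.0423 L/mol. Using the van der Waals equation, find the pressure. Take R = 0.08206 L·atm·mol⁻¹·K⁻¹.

P ≈ 12.37 atm

P = RT/(V_m − b) − a/V_m²
RT/(V_m − b) = (0.08206)(208.9)/(1.29 − 0.0423) = 17.142/1.2477 = 13.739 atm
a/V_m² = 2.28/(1.29)² = 1.3701 atm
P = 13.739 − 1.3701 = 12.37 atm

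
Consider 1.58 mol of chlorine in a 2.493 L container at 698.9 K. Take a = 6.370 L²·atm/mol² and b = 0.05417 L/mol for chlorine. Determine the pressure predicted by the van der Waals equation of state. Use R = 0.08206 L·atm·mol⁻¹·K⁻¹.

P ≈ 35.08 atm

P = nRT/(V − nb) − a n²/V²
nRT/(V − nb) = (1.58)(0.08206)(698.9)/(2.493 − 1.58×0.05417) = 90.616/2.4074 = 37.641 atm
a n²/V² = (6.370)(1.58)²/(2.493)² = 2.5586 atm
P = 37.641 − 2.5586 = 35.08 atm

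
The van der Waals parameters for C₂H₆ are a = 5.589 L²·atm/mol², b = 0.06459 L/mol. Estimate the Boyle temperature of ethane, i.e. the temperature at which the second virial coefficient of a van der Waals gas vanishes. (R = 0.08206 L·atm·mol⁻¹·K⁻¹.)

T_B ≈ 1054 K

For a van der Waals gas the second virial coefficient B₂ = b − a/(RT) vanishes at T_B = a/(Rb).
T_B = 5.589/(0.08206×0.06459) = 5.589/0.0053003 = 1054 K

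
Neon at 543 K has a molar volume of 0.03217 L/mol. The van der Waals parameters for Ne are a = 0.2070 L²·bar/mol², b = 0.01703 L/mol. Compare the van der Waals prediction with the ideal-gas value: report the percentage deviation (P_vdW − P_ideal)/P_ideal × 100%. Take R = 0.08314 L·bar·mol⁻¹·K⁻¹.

Ideal: P_ideal = RT/V_m = (0.08314)(543)/0.03217 = 1403.33 bar
vdW: P = RT/(V_m − b) − a/V_m² = 45.1450/0.0151400 − 0.2070/0.00103491 = 2981.84 − 200.017 = 2781.82 bar
% deviation = (2781.82 − 1403.33)/1403.33 × 100% = 98.23%

98.23 %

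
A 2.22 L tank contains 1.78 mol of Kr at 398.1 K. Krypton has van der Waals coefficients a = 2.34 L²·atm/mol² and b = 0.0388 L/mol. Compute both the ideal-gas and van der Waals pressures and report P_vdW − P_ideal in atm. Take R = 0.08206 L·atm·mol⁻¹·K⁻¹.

ΔP ≈ -0.663 atm

Ideal: P_ideal = nRT/V = (1.78)(0.08206)(398.1)/2.22 = 26.1933 atm
vdW: P = nRT/(V − nb) − a n²/V² = 58.1492/2.15094 − 7.41406/4.92840 = 27.0343 − 1.50435 = 25.5300 atm
ΔP = 25.5300 − 26.1933 = -0.663 atm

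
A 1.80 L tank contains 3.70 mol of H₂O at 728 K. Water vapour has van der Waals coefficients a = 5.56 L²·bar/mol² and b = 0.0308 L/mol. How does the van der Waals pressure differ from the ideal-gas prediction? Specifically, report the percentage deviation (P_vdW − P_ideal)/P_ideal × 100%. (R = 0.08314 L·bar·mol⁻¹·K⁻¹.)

-12.12 %

Ideal: P_ideal = nRT/V = (3.70)(0.08314)(728)/1.80 = 124.414 bar
vdW: P = nRT/(V − nb) − a n²/V² = 223.946/1.68604 − 76.1164/3.24000 = 132.824 − 23.4927 = 109.331 bar
% deviation = (109.331 − 124.414)/124.414 × 100% = -12.12%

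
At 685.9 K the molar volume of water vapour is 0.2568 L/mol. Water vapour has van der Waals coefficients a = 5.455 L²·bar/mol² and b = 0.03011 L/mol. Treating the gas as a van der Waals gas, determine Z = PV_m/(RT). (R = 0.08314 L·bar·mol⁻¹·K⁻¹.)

P = RT/(V_m − b) − a/V_m² = (0.08314)(685.9)/(0.2568 − 0.03011) − 5.455/(0.2568)²
  = 57.026/0.22669 − 82.719 = 251.56 − 82.719 = 168.84 bar
Z = PV_m/(RT) = (168.84)(0.2568)/((0.08314)(685.9)) = 43.358/57.026 = 0.7603

Z ≈ 0.7603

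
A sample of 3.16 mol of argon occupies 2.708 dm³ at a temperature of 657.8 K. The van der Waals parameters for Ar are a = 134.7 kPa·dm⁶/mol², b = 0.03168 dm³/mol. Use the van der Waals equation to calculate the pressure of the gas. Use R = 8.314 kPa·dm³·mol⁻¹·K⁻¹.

P = nRT/(V − nb) − a n²/V²
nRT/(V − nb) = (3.16)(8.314)(657.8)/(2.708 − 3.16×0.03168) = 17282/2.6079 = 6626.8 kPa
a n²/V² = (134.7)(3.16)²/(2.708)² = 183.42 kPa
P = 6626.8 − 183.42 = 6443 kPa

P ≈ 6443 kPa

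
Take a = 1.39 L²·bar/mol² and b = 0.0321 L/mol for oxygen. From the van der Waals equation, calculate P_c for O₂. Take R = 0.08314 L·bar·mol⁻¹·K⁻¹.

P_c ≈ 49.96 bar

For a van der Waals gas, P_c = a/(27b²).
P_c = 1.39/(27×(0.0321)²) = 1.39/0.027821 = 49.96 bar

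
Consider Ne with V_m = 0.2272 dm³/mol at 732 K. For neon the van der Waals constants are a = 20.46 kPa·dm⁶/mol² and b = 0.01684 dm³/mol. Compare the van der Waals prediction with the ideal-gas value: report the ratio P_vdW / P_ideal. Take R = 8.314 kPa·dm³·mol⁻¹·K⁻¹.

P_vdW / P_ideal ≈ 1.065

Ideal: P_ideal = RT/V_m = (8.314)(732)/0.2272 = 26786.3 kPa
vdW: P = RT/(V_m − b) − a/V_m² = 6085.85/0.210360 − 20.46/0.0516198 = 28930.6 − 396.360 = 28534.2 kPa
Ratio = 28534.2/26786.3 = 1.065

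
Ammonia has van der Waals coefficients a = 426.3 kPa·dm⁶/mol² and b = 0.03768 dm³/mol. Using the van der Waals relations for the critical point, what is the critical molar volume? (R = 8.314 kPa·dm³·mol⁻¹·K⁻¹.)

For a van der Waals gas, V_m,c = 3b.
V_m,c = 3×0.03768 = 0.1130 dm³/mol

V_m,c ≈ 0.1130 dm³/mol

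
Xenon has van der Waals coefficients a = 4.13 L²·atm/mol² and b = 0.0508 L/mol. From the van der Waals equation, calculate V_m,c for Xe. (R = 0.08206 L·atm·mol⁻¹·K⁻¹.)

V_m,c ≈ 0.1524 L/mol

For a van der Waals gas, V_m,c = 3b.
V_m,c = 3×0.0508 = 0.1524 L/mol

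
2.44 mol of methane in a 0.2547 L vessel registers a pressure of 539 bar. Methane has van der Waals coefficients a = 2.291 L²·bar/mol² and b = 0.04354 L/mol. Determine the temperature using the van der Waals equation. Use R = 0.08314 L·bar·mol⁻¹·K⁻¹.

T ≈ 548.3 K

T = (P + a n²/V²)(V − nb)/(nR)
P + a n²/V² = 539 + (2.291)(2.44)²/(0.2547)² = 749.26 bar
V − nb = 0.2547 − (2.44)(0.04354) = 0.14846 L
T = (749.26)(0.14846)/((2.44)(0.08314)) = 548.3 K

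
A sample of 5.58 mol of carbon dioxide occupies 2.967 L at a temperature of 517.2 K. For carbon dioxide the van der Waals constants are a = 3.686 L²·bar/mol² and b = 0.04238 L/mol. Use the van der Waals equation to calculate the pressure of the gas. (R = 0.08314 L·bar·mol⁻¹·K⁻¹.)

P ≈ 74.84 bar

P = nRT/(V − nb) − a n²/V²
nRT/(V − nb) = (5.58)(0.08314)(517.2)/(2.967 − 5.58×0.04238) = 239.94/2.7305 = 87.874 bar
a n²/V² = (3.686)(5.58)²/(2.967)² = 13.037 bar
P = 87.874 − 13.037 = 74.84 bar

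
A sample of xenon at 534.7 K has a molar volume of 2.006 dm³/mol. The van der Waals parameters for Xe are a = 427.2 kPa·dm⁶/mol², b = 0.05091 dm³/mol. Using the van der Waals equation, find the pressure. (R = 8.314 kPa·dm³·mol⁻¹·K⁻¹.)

P = RT/(V_m − b) − a/V_m²
RT/(V_m − b) = (8.314)(534.7)/(2.006 − 0.05091) = 4445.5/1.9551 = 2273.8 kPa
a/V_m² = 427.2/(2.006)² = 106.16 kPa
P = 2273.8 − 106.16 = 2168 kPa

P ≈ 2168 kPa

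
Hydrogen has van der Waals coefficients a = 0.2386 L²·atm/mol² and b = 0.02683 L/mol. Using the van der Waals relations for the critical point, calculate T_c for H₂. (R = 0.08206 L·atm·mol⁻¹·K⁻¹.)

T_c ≈ 32.11 K

For a van der Waals gas, T_c = 8a/(27Rb).
T_c = 8×0.2386/(27×0.08206×0.02683) = 1.9088/0.059445 = 32.11 K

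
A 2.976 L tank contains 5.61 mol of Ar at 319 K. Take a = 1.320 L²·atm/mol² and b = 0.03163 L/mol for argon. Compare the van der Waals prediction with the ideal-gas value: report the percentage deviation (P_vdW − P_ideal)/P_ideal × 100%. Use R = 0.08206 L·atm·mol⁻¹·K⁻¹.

Ideal: P_ideal = nRT/V = (5.61)(0.08206)(319)/2.976 = 49.3460 atm
vdW: P = nRT/(V − nb) − a n²/V² = 146.854/2.79856 − 41.5432/8.85658 = 52.4748 − 4.69066 = 47.7841 atm
% deviation = (47.7841 − 49.3460)/49.3460 × 100% = -3.17%

-3.17 %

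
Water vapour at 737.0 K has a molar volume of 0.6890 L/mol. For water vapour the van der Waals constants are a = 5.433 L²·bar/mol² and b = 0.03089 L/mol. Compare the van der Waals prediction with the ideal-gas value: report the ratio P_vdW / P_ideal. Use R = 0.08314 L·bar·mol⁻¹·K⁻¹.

Ideal: P_ideal = RT/V_m = (0.08314)(737.0)/0.6890 = 88.9320 bar
vdW: P = RT/(V_m − b) − a/V_m² = 61.2742/0.658110 − 5.433/0.474721 = 93.1063 − 11.4446 = 81.6617 bar
Ratio = 81.6617/88.9320 = 0.9182

P_vdW / P_ideal ≈ 0.9182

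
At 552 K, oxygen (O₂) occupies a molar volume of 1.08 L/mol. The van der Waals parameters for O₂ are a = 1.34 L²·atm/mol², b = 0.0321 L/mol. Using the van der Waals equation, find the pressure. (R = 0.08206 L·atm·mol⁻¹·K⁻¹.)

P = RT/(V_m − b) − a/V_m²
RT/(V_m − b) = (0.08206)(552)/(1.08 − 0.0321) = 45.297/1.0479 = 43.226 atm
a/V_m² = 1.34/(1.08)² = 1.1488 atm
P = 43.226 − 1.1488 = 42.08 atm

P ≈ 42.08 atm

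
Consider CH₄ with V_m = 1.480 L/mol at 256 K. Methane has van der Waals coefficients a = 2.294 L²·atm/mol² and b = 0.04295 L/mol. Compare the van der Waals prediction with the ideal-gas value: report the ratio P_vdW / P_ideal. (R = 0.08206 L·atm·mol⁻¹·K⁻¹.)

Ideal: P_ideal = RT/V_m = (0.08206)(256)/1.480 = 14.1942 atm
vdW: P = RT/(V_m − b) − a/V_m² = 21.0074/1.43705 − 2.294/2.19040 = 14.6184 − 1.04730 = 13.5711 atm
Ratio = 13.5711/14.1942 = 0.9561

P_vdW / P_ideal ≈ 0.9561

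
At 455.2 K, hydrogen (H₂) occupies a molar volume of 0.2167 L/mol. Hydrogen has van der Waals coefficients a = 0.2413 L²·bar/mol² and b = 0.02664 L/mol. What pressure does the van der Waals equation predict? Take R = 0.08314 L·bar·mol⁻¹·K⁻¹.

P ≈ 194.0 bar

P = RT/(V_m − b) − a/V_m²
RT/(V_m − b) = (0.08314)(455.2)/(0.2167 − 0.02664) = 37.845/0.19006 = 199.12 bar
a/V_m² = 0.2413/(0.2167)² = 5.1385 bar
P = 199.12 − 5.1385 = 194.0 bar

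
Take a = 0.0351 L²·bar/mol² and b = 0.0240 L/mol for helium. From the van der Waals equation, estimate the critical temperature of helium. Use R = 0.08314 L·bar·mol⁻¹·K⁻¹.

For a van der Waals gas, T_c = 8a/(27Rb).
T_c = 8×0.0351/(27×0.08314×0.0240) = 0.28080/0.053875 = 5.212 K

T_c ≈ 5.212 K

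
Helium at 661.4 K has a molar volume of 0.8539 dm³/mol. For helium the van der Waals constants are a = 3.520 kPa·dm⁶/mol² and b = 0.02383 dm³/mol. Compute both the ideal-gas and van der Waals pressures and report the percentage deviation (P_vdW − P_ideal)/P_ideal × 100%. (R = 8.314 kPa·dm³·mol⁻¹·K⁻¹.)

2.80 %

Ideal: P_ideal = RT/V_m = (8.314)(661.4)/0.8539 = 6439.72 kPa
vdW: P = RT/(V_m − b) − a/V_m² = 5498.88/0.830070 − 3.520/0.729145 = 6624.60 − 4.82757 = 6619.77 kPa
% deviation = (6619.77 − 6439.72)/6439.72 × 100% = 2.80%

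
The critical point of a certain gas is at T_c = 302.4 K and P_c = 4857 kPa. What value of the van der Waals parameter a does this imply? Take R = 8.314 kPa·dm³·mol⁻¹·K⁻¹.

a ≈ 549.0 kPa·dm⁶/mol²

From T_c = 8a/(27Rb) and P_c = a/(27b²): a = 27 R² T_c²/(64 P_c).
a = 27×(8.314)²×(302.4)²/(64×4857) = 170666145/310848 = 549.0 kPa·dm⁶/mol²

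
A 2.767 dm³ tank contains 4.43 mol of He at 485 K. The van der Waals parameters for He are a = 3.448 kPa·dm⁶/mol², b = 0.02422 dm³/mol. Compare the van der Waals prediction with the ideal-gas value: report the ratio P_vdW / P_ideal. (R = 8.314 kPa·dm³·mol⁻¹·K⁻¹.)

Ideal: P_ideal = nRT/V = (4.43)(8.314)(485)/2.767 = 6455.74 kPa
vdW: P = nRT/(V − nb) − a n²/V² = 17863.0/2.65971 − 67.6667/7.65629 = 6716.15 − 8.83805 = 6707.31 kPa
Ratio = 6707.31/6455.74 = 1.039

P_vdW / P_ideal ≈ 1.039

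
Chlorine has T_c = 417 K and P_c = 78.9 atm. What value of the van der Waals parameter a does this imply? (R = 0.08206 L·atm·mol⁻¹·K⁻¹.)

a ≈ 6.261 L²·atm/mol²

From T_c = 8a/(27Rb) and P_c = a/(27b²): a = 27 R² T_c²/(64 P_c).
a = 27×(0.08206)²×(417)²/(64×78.9) = 31615/5049.6 = 6.261 L²·atm/mol²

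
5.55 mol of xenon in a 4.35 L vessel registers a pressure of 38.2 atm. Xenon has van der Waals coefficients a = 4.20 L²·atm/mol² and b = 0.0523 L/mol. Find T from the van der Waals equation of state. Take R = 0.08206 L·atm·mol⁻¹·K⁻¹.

T ≈ 401.5 K

T = (P + a n²/V²)(V − nb)/(nR)
P + a n²/V² = 38.2 + (4.20)(5.55)²/(4.35)² = 45.037 atm
V − nb = 4.35 − (5.55)(0.0523) = 4.0597 L
T = (45.037)(4.0597)/((5.55)(0.08206)) = 401.5 K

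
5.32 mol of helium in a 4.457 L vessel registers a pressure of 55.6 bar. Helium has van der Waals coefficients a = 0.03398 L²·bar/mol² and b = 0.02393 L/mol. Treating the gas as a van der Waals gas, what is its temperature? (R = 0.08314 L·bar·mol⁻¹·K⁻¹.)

T = (P + a n²/V²)(V − nb)/(nR)
P + a n²/V² = 55.6 + (0.03398)(5.32)²/(4.457)² = 55.648 bar
V − nb = 4.457 − (5.32)(0.02393) = 4.3297 L
T = (55.648)(4.3297)/((5.32)(0.08314)) = 544.7 K

T ≈ 544.7 K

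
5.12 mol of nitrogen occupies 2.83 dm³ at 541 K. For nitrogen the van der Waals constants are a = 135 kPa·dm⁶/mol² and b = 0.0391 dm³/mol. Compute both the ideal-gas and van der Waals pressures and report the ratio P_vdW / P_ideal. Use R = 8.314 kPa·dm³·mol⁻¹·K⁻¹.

Ideal: P_ideal = nRT/V = (5.12)(8.314)(541)/2.83 = 8137.50 kPa
vdW: P = nRT/(V − nb) − a n²/V² = 23029.1/2.62981 − 3538.94/8.00890 = 8756.94 − 441.876 = 8315.06 kPa
Ratio = 8315.06/8137.50 = 1.022

P_vdW / P_ideal ≈ 1.022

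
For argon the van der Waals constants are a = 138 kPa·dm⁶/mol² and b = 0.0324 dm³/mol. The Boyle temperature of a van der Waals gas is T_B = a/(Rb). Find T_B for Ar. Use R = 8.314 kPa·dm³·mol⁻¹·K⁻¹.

T_B ≈ 512.3 K

For a van der Waals gas the second virial coefficient B₂ = b − a/(RT) vanishes at T_B = a/(Rb).
T_B = 138/(8.314×0.0324) = 138/0.26937 = 512.3 K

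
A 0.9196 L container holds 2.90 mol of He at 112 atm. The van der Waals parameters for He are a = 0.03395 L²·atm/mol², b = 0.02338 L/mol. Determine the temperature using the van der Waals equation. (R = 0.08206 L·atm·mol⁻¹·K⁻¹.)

T = (P + a n²/V²)(V − nb)/(nR)
P + a n²/V² = 112 + (0.03395)(2.90)²/(0.9196)² = 112.34 atm
V − nb = 0.9196 − (2.90)(0.02338) = 0.85180 L
T = (112.34)(0.85180)/((2.90)(0.08206)) = 402.1 K

T ≈ 402.1 K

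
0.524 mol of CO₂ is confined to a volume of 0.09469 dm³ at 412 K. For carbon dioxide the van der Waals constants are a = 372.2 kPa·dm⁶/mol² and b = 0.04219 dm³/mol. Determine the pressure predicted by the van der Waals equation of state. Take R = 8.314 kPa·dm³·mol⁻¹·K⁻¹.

P = nRT/(V − nb) − a n²/V²
nRT/(V − nb) = (0.524)(8.314)(412)/(0.09469 − 0.524×0.04219) = 1794.9/0.072582 = 24729 kPa
a n²/V² = (372.2)(0.524)²/(0.09469)² = 11398 kPa
P = 24729 − 11398 = 13331 kPa

P ≈ 13331 kPa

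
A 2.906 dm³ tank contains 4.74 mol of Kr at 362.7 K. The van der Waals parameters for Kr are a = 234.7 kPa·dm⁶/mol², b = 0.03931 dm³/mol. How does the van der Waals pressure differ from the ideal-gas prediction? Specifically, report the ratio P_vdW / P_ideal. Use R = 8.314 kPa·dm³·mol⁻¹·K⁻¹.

P_vdW / P_ideal ≈ 0.9416

Ideal: P_ideal = nRT/V = (4.74)(8.314)(362.7)/2.906 = 4918.59 kPa
vdW: P = nRT/(V − nb) − a n²/V² = 14293.4/2.71967 − 5273.15/8.44484 = 5255.56 − 624.423 = 4631.14 kPa
Ratio = 4631.14/4918.59 = 0.9416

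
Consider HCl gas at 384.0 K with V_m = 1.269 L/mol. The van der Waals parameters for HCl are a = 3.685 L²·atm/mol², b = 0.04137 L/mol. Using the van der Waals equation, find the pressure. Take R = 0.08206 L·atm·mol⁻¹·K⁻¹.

P = RT/(V_m − b) − a/V_m²
RT/(V_m − b) = (0.08206)(384.0)/(1.269 − 0.04137) = 31.511/1.2276 = 25.669 atm
a/V_m² = 3.685/(1.269)² = 2.2883 atm
P = 25.669 − 2.2883 = 23.38 atm

P ≈ 23.38 atm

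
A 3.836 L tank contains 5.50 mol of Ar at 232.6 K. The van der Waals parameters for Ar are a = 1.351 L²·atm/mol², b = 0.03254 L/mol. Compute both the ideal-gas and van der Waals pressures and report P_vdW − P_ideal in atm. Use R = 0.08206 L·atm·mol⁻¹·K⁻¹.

ΔP ≈ -1.438 atm

Ideal: P_ideal = nRT/V = (5.50)(0.08206)(232.6)/3.836 = 27.3669 atm
vdW: P = nRT/(V − nb) − a n²/V² = 104.979/3.65703 − 40.8678/14.7149 = 28.7061 − 2.77731 = 25.9288 atm
ΔP = 25.9288 − 27.3669 = -1.438 atm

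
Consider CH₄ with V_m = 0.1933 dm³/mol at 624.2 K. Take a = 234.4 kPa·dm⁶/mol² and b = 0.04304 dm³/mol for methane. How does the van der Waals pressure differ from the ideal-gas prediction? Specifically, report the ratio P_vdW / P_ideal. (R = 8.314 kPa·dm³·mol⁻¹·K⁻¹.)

P_vdW / P_ideal ≈ 1.053

Ideal: P_ideal = RT/V_m = (8.314)(624.2)/0.1933 = 26847.4 kPa
vdW: P = RT/(V_m − b) − a/V_m² = 5189.60/0.150260 − 234.4/0.0373649 = 34537.5 − 6273.27 = 28264.2 kPa
Ratio = 28264.2/26847.4 = 1.053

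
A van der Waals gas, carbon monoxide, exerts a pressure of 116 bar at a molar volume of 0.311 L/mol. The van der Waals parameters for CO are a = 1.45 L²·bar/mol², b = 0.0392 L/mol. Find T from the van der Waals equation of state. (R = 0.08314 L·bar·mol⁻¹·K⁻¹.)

T ≈ 428.2 K

T = (P + a/V_m²)(V_m − b)/R
P + a/V_m² = 116 + 1.45/(0.311)² = 130.99 bar
V_m − b = 0.311 − 0.0392 = 0.27180 L/mol
T = (130.99)(0.27180)/0.08314 = 428.2 K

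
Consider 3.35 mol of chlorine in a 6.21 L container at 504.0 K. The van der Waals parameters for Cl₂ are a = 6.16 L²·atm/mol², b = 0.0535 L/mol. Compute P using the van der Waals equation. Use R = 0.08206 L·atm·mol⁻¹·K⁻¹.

P ≈ 21.18 atm

P = nRT/(V − nb) − a n²/V²
nRT/(V − nb) = (3.35)(0.08206)(504.0)/(6.21 − 3.35×0.0535) = 138.55/6.0308 = 22.974 atm
a n²/V² = (6.16)(3.35)²/(6.21)² = 1.7926 atm
P = 22.974 − 1.7926 = 21.18 atm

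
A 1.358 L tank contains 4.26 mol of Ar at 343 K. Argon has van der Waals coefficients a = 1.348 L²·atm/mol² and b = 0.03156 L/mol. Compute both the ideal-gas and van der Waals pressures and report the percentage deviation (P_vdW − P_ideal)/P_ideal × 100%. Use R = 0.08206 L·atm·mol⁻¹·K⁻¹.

Ideal: P_ideal = nRT/V = (4.26)(0.08206)(343)/1.358 = 88.2949 atm
vdW: P = nRT/(V − nb) − a n²/V² = 119.904/1.22355 − 24.4630/1.84416 = 97.9968 − 13.2651 = 84.7317 atm
% deviation = (84.7317 − 88.2949)/88.2949 × 100% = -4.04%

-4.04 %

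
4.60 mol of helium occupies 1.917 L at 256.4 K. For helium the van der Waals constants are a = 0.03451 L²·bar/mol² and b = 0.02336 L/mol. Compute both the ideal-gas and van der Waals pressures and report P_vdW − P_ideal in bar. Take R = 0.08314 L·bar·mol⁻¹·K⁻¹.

ΔP ≈ 2.839 bar

Ideal: P_ideal = nRT/V = (4.60)(0.08314)(256.4)/1.917 = 51.1521 bar
vdW: P = nRT/(V − nb) − a n²/V² = 98.0586/1.80954 − 0.730232/3.67489 = 54.1898 − 0.198709 = 53.9911 bar
ΔP = 53.9911 − 51.1521 = 2.839 bar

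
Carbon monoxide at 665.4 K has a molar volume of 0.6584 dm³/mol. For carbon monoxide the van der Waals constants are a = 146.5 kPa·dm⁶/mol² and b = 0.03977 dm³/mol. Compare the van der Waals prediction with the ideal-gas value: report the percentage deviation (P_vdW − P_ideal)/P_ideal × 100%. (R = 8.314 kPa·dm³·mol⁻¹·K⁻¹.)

Ideal: P_ideal = RT/V_m = (8.314)(665.4)/0.6584 = 8402.39 kPa
vdW: P = RT/(V_m − b) − a/V_m² = 5532.14/0.618630 − 146.5/0.433491 = 8942.57 − 337.954 = 8604.62 kPa
% deviation = (8604.62 − 8402.39)/8402.39 × 100% = 2.41%

2.41 %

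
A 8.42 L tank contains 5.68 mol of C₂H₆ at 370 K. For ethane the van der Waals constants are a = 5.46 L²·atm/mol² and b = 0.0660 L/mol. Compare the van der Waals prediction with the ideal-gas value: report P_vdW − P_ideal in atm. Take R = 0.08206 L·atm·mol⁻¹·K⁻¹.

Ideal: P_ideal = nRT/V = (5.68)(0.08206)(370)/8.42 = 20.4819 atm
vdW: P = nRT/(V − nb) − a n²/V² = 172.457/8.04512 − 176.153/70.8964 = 21.4362 − 2.48465 = 18.9516 atm
ΔP = 18.9516 − 20.4819 = -1.530 atm

ΔP ≈ -1.530 atm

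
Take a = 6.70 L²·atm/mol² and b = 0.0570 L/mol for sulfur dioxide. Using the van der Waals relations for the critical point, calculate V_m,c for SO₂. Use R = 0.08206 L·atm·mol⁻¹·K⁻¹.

V_m,c ≈ 0.1710 L/mol

For a van der Waals gas, V_m,c = 3b.
V_m,c = 3×0.0570 = 0.1710 L/mol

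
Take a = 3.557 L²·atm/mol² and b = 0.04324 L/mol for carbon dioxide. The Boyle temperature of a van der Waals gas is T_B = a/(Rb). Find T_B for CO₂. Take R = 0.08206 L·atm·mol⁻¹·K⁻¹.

T_B ≈ 1002 K

For a van der Waals gas the second virial coefficient B₂ = b − a/(RT) vanishes at T_B = a/(Rb).
T_B = 3.557/(0.08206×0.04324) = 3.557/0.0035483 = 1002 K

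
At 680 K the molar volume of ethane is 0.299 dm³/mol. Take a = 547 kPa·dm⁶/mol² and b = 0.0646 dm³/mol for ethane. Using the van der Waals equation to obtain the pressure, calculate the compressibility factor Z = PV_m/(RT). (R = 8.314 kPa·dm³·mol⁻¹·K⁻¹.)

P = RT/(V_m − b) − a/V_m² = (8.314)(680)/(0.299 − 0.0646) − 547/(0.299)²
  = 5653.5/0.23440 − 6118.5 = 24119 − 6118.5 = 18001 kPa
Z = PV_m/(RT) = (18001)(0.299)/((8.314)(680)) = 5382.3/5653.5 = 0.9520

Z ≈ 0.9520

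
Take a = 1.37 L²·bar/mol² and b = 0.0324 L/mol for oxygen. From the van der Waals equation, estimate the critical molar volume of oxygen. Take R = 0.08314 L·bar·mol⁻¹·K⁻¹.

V_m,c ≈ 0.09720 L/mol

For a van der Waals gas, V_m,c = 3b.
V_m,c = 3×0.0324 = 0.09720 L/mol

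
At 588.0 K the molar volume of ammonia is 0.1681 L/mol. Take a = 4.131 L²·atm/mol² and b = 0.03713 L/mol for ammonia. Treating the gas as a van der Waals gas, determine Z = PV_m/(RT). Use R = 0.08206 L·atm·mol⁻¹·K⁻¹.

Z ≈ 0.7742

P = RT/(V_m − b) − a/V_m² = (0.08206)(588.0)/(0.1681 − 0.03713) − 4.131/(0.1681)²
  = 48.251/0.13097 − 146.19 = 368.41 − 146.19 = 222.22 atm
Z = PV_m/(RT) = (222.22)(0.1681)/((0.08206)(588.0)) = 37.355/48.251 = 0.7742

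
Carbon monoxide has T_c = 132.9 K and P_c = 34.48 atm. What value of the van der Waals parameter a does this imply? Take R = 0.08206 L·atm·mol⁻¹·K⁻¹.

From T_c = 8a/(27Rb) and P_c = a/(27b²): a = 27 R² T_c²/(64 P_c).
a = 27×(0.08206)²×(132.9)²/(64×34.48) = 3211.3/2206.7 = 1.455 L²·atm/mol²

a ≈ 1.455 L²·atm/mol²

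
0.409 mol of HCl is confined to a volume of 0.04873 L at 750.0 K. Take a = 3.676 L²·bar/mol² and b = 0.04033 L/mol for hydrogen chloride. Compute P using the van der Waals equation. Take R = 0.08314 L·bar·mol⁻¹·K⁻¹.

P = nRT/(V − nb) − a n²/V²
nRT/(V − nb) = (0.409)(0.08314)(750.0)/(0.04873 − 0.409×0.04033) = 25.503/0.032235 = 791.16 bar
a n²/V² = (3.676)(0.409)²/(0.04873)² = 258.96 bar
P = 791.16 − 258.96 = 532.2 bar

P ≈ 532.2 bar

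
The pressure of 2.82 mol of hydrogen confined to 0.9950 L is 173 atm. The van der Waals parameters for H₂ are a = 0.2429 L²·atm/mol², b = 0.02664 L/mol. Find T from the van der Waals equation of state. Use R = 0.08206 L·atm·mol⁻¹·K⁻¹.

T ≈ 695.4 K

T = (P + a n²/V²)(V − nb)/(nR)
P + a n²/V² = 173 + (0.2429)(2.82)²/(0.9950)² = 174.95 atm
V − nb = 0.9950 − (2.82)(0.02664) = 0.91988 L
T = (174.95)(0.91988)/((2.82)(0.08206)) = 695.4 K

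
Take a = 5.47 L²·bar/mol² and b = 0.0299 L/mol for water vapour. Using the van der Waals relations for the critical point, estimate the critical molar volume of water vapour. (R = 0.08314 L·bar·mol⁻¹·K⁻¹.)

V_m,c ≈ 0.08970 L/mol

For a van der Waals gas, V_m,c = 3b.
V_m,c = 3×0.0299 = 0.08970 L/mol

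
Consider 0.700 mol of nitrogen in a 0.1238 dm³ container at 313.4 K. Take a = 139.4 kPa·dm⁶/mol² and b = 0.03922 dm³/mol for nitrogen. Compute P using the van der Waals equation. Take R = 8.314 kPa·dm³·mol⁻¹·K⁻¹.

P ≈ 14474 kPa

P = nRT/(V − nb) − a n²/V²
nRT/(V − nb) = (0.700)(8.314)(313.4)/(0.1238 − 0.700×0.03922) = 1823.9/0.096346 = 18931 kPa
a n²/V² = (139.4)(0.700)²/(0.1238)² = 4456.7 kPa
P = 18931 − 4456.7 = 14474 kPa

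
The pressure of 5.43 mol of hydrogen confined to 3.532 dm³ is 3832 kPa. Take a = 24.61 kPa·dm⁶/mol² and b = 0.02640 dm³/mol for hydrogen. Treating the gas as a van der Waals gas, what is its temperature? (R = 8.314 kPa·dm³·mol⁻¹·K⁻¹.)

T ≈ 292.0 K

T = (P + a n²/V²)(V − nb)/(nR)
P + a n²/V² = 3832 + (24.61)(5.43)²/(3.532)² = 3890.2 kPa
V − nb = 3.532 − (5.43)(0.02640) = 3.3886 dm³
T = (3890.2)(3.3886)/((5.43)(8.314)) = 292.0 K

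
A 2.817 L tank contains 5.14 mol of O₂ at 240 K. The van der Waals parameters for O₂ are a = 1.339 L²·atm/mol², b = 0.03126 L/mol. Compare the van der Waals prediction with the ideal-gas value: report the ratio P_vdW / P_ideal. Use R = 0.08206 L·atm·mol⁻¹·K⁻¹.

Ideal: P_ideal = nRT/V = (5.14)(0.08206)(240)/2.817 = 35.9351 atm
vdW: P = nRT/(V − nb) − a n²/V² = 101.229/2.65632 − 35.3758/7.93549 = 38.1087 − 4.45792 = 33.6508 atm
Ratio = 33.6508/35.9351 = 0.9364

P_vdW / P_ideal ≈ 0.9364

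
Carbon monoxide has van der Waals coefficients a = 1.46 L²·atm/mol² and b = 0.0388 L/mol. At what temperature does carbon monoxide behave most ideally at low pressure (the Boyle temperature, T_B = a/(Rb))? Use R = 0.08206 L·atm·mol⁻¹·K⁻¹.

For a van der Waals gas the second virial coefficient B₂ = b − a/(RT) vanishes at T_B = a/(Rb).
T_B = 1.46/(0.08206×0.0388) = 1.46/0.0031839 = 458.6 K

T_B ≈ 458.6 K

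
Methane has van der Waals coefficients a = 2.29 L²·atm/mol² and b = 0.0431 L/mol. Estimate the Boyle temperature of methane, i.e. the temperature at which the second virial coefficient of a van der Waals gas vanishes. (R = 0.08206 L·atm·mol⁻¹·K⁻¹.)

T_B ≈ 647.5 K

For a van der Waals gas the second virial coefficient B₂ = b − a/(RT) vanishes at T_B = a/(Rb).
T_B = 2.29/(0.08206×0.0431) = 2.29/0.0035368 = 647.5 K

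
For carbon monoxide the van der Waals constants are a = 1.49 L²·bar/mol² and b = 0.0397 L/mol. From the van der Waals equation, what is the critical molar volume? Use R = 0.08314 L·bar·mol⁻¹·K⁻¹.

For a van der Waals gas, V_m,c = 3b.
V_m,c = 3×0.0397 = 0.1191 L/mol

V_m,c ≈ 0.1191 L/mol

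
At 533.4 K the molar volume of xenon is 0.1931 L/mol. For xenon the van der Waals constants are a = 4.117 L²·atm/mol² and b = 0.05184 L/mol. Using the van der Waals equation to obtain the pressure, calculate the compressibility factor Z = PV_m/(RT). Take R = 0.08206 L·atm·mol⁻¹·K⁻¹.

Z ≈ 0.8799

P = RT/(V_m − b) − a/V_m² = (0.08206)(533.4)/(0.1931 − 0.05184) − 4.117/(0.1931)²
  = 43.771/0.14126 − 110.41 = 309.86 − 110.41 = 199.45 atm
Z = PV_m/(RT) = (199.45)(0.1931)/((0.08206)(533.4)) = 38.514/43.771 = 0.8799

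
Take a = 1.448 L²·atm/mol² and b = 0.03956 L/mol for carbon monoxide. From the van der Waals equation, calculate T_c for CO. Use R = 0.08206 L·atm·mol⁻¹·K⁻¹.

T_c ≈ 132.2 K

For a van der Waals gas, T_c = 8a/(27Rb).
T_c = 8×1.448/(27×0.08206×0.03956) = 11.584/0.087650 = 132.2 K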